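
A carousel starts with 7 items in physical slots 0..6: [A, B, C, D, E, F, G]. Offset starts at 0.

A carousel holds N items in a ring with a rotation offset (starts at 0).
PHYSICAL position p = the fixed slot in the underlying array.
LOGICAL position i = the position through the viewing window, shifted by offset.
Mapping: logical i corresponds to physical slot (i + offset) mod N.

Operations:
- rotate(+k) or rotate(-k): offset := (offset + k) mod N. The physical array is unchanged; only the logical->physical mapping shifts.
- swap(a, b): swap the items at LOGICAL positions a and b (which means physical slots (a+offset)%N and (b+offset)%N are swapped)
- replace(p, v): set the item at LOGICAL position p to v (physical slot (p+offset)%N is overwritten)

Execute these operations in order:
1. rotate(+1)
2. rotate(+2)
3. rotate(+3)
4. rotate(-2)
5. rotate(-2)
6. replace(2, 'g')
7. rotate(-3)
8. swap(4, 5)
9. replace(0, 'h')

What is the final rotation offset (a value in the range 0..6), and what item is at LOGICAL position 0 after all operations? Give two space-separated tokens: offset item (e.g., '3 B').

After op 1 (rotate(+1)): offset=1, physical=[A,B,C,D,E,F,G], logical=[B,C,D,E,F,G,A]
After op 2 (rotate(+2)): offset=3, physical=[A,B,C,D,E,F,G], logical=[D,E,F,G,A,B,C]
After op 3 (rotate(+3)): offset=6, physical=[A,B,C,D,E,F,G], logical=[G,A,B,C,D,E,F]
After op 4 (rotate(-2)): offset=4, physical=[A,B,C,D,E,F,G], logical=[E,F,G,A,B,C,D]
After op 5 (rotate(-2)): offset=2, physical=[A,B,C,D,E,F,G], logical=[C,D,E,F,G,A,B]
After op 6 (replace(2, 'g')): offset=2, physical=[A,B,C,D,g,F,G], logical=[C,D,g,F,G,A,B]
After op 7 (rotate(-3)): offset=6, physical=[A,B,C,D,g,F,G], logical=[G,A,B,C,D,g,F]
After op 8 (swap(4, 5)): offset=6, physical=[A,B,C,g,D,F,G], logical=[G,A,B,C,g,D,F]
After op 9 (replace(0, 'h')): offset=6, physical=[A,B,C,g,D,F,h], logical=[h,A,B,C,g,D,F]

Answer: 6 h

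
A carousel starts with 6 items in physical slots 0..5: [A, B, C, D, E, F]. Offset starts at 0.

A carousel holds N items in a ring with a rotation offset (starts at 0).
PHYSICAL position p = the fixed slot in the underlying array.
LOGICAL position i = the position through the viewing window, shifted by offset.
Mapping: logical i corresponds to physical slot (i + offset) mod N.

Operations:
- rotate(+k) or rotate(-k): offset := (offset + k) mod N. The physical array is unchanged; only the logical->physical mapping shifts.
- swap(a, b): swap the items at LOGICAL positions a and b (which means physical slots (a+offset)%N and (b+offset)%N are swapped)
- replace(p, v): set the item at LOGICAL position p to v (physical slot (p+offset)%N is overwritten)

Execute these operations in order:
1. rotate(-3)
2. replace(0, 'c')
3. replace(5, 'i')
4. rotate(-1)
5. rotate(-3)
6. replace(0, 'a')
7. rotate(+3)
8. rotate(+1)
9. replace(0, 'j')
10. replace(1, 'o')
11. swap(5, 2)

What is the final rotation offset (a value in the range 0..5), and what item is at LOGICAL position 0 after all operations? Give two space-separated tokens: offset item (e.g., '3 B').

After op 1 (rotate(-3)): offset=3, physical=[A,B,C,D,E,F], logical=[D,E,F,A,B,C]
After op 2 (replace(0, 'c')): offset=3, physical=[A,B,C,c,E,F], logical=[c,E,F,A,B,C]
After op 3 (replace(5, 'i')): offset=3, physical=[A,B,i,c,E,F], logical=[c,E,F,A,B,i]
After op 4 (rotate(-1)): offset=2, physical=[A,B,i,c,E,F], logical=[i,c,E,F,A,B]
After op 5 (rotate(-3)): offset=5, physical=[A,B,i,c,E,F], logical=[F,A,B,i,c,E]
After op 6 (replace(0, 'a')): offset=5, physical=[A,B,i,c,E,a], logical=[a,A,B,i,c,E]
After op 7 (rotate(+3)): offset=2, physical=[A,B,i,c,E,a], logical=[i,c,E,a,A,B]
After op 8 (rotate(+1)): offset=3, physical=[A,B,i,c,E,a], logical=[c,E,a,A,B,i]
After op 9 (replace(0, 'j')): offset=3, physical=[A,B,i,j,E,a], logical=[j,E,a,A,B,i]
After op 10 (replace(1, 'o')): offset=3, physical=[A,B,i,j,o,a], logical=[j,o,a,A,B,i]
After op 11 (swap(5, 2)): offset=3, physical=[A,B,a,j,o,i], logical=[j,o,i,A,B,a]

Answer: 3 j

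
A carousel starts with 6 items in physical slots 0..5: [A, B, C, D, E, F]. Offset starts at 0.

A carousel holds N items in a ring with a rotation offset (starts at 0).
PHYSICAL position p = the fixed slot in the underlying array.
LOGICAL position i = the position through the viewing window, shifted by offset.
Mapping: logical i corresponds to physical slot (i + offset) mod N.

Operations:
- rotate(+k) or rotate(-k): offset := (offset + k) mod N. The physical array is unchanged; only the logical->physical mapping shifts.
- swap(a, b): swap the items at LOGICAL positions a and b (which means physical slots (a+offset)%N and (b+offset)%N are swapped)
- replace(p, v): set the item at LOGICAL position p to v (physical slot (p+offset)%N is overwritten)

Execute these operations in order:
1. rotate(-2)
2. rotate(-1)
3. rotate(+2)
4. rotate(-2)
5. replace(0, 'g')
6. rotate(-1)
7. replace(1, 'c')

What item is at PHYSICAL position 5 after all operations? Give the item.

Answer: F

Derivation:
After op 1 (rotate(-2)): offset=4, physical=[A,B,C,D,E,F], logical=[E,F,A,B,C,D]
After op 2 (rotate(-1)): offset=3, physical=[A,B,C,D,E,F], logical=[D,E,F,A,B,C]
After op 3 (rotate(+2)): offset=5, physical=[A,B,C,D,E,F], logical=[F,A,B,C,D,E]
After op 4 (rotate(-2)): offset=3, physical=[A,B,C,D,E,F], logical=[D,E,F,A,B,C]
After op 5 (replace(0, 'g')): offset=3, physical=[A,B,C,g,E,F], logical=[g,E,F,A,B,C]
After op 6 (rotate(-1)): offset=2, physical=[A,B,C,g,E,F], logical=[C,g,E,F,A,B]
After op 7 (replace(1, 'c')): offset=2, physical=[A,B,C,c,E,F], logical=[C,c,E,F,A,B]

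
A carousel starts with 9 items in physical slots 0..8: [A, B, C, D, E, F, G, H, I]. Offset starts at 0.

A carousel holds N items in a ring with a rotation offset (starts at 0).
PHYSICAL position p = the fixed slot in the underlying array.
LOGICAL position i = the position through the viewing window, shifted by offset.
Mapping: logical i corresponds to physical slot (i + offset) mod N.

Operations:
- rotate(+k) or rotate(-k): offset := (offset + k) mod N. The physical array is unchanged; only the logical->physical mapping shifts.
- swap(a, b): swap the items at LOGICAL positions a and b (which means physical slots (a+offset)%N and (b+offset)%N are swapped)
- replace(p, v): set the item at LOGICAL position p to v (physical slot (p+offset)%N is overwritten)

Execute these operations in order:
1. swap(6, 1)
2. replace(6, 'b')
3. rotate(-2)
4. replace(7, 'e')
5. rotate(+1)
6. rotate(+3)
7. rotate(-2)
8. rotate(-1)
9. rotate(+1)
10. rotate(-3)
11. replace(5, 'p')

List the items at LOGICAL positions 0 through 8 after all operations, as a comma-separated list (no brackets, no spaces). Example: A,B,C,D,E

Answer: b,H,I,A,G,p,D,E,e

Derivation:
After op 1 (swap(6, 1)): offset=0, physical=[A,G,C,D,E,F,B,H,I], logical=[A,G,C,D,E,F,B,H,I]
After op 2 (replace(6, 'b')): offset=0, physical=[A,G,C,D,E,F,b,H,I], logical=[A,G,C,D,E,F,b,H,I]
After op 3 (rotate(-2)): offset=7, physical=[A,G,C,D,E,F,b,H,I], logical=[H,I,A,G,C,D,E,F,b]
After op 4 (replace(7, 'e')): offset=7, physical=[A,G,C,D,E,e,b,H,I], logical=[H,I,A,G,C,D,E,e,b]
After op 5 (rotate(+1)): offset=8, physical=[A,G,C,D,E,e,b,H,I], logical=[I,A,G,C,D,E,e,b,H]
After op 6 (rotate(+3)): offset=2, physical=[A,G,C,D,E,e,b,H,I], logical=[C,D,E,e,b,H,I,A,G]
After op 7 (rotate(-2)): offset=0, physical=[A,G,C,D,E,e,b,H,I], logical=[A,G,C,D,E,e,b,H,I]
After op 8 (rotate(-1)): offset=8, physical=[A,G,C,D,E,e,b,H,I], logical=[I,A,G,C,D,E,e,b,H]
After op 9 (rotate(+1)): offset=0, physical=[A,G,C,D,E,e,b,H,I], logical=[A,G,C,D,E,e,b,H,I]
After op 10 (rotate(-3)): offset=6, physical=[A,G,C,D,E,e,b,H,I], logical=[b,H,I,A,G,C,D,E,e]
After op 11 (replace(5, 'p')): offset=6, physical=[A,G,p,D,E,e,b,H,I], logical=[b,H,I,A,G,p,D,E,e]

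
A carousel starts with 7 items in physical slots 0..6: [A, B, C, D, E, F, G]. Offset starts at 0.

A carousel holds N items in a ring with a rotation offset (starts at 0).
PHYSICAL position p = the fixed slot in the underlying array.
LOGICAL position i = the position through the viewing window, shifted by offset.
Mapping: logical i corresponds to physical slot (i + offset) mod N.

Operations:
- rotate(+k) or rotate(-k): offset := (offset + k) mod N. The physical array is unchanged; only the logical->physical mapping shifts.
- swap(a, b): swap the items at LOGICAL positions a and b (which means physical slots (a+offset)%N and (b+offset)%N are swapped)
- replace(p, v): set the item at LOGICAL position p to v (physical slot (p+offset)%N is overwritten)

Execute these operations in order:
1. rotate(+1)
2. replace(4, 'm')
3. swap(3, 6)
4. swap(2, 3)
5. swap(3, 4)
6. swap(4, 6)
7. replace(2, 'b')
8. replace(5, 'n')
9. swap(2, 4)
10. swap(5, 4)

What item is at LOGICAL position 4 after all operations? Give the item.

After op 1 (rotate(+1)): offset=1, physical=[A,B,C,D,E,F,G], logical=[B,C,D,E,F,G,A]
After op 2 (replace(4, 'm')): offset=1, physical=[A,B,C,D,E,m,G], logical=[B,C,D,E,m,G,A]
After op 3 (swap(3, 6)): offset=1, physical=[E,B,C,D,A,m,G], logical=[B,C,D,A,m,G,E]
After op 4 (swap(2, 3)): offset=1, physical=[E,B,C,A,D,m,G], logical=[B,C,A,D,m,G,E]
After op 5 (swap(3, 4)): offset=1, physical=[E,B,C,A,m,D,G], logical=[B,C,A,m,D,G,E]
After op 6 (swap(4, 6)): offset=1, physical=[D,B,C,A,m,E,G], logical=[B,C,A,m,E,G,D]
After op 7 (replace(2, 'b')): offset=1, physical=[D,B,C,b,m,E,G], logical=[B,C,b,m,E,G,D]
After op 8 (replace(5, 'n')): offset=1, physical=[D,B,C,b,m,E,n], logical=[B,C,b,m,E,n,D]
After op 9 (swap(2, 4)): offset=1, physical=[D,B,C,E,m,b,n], logical=[B,C,E,m,b,n,D]
After op 10 (swap(5, 4)): offset=1, physical=[D,B,C,E,m,n,b], logical=[B,C,E,m,n,b,D]

Answer: n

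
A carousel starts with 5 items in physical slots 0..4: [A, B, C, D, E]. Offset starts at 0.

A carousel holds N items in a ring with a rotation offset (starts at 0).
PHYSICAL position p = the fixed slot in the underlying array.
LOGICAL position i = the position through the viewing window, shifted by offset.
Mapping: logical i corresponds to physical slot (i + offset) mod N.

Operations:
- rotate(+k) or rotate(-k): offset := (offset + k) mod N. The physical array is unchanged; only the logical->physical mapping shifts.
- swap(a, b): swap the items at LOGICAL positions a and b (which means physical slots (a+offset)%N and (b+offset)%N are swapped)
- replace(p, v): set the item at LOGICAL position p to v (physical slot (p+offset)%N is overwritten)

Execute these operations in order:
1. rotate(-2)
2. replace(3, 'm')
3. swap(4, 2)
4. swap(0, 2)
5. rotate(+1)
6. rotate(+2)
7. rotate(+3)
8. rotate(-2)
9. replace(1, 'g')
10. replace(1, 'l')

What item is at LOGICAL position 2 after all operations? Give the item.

After op 1 (rotate(-2)): offset=3, physical=[A,B,C,D,E], logical=[D,E,A,B,C]
After op 2 (replace(3, 'm')): offset=3, physical=[A,m,C,D,E], logical=[D,E,A,m,C]
After op 3 (swap(4, 2)): offset=3, physical=[C,m,A,D,E], logical=[D,E,C,m,A]
After op 4 (swap(0, 2)): offset=3, physical=[D,m,A,C,E], logical=[C,E,D,m,A]
After op 5 (rotate(+1)): offset=4, physical=[D,m,A,C,E], logical=[E,D,m,A,C]
After op 6 (rotate(+2)): offset=1, physical=[D,m,A,C,E], logical=[m,A,C,E,D]
After op 7 (rotate(+3)): offset=4, physical=[D,m,A,C,E], logical=[E,D,m,A,C]
After op 8 (rotate(-2)): offset=2, physical=[D,m,A,C,E], logical=[A,C,E,D,m]
After op 9 (replace(1, 'g')): offset=2, physical=[D,m,A,g,E], logical=[A,g,E,D,m]
After op 10 (replace(1, 'l')): offset=2, physical=[D,m,A,l,E], logical=[A,l,E,D,m]

Answer: E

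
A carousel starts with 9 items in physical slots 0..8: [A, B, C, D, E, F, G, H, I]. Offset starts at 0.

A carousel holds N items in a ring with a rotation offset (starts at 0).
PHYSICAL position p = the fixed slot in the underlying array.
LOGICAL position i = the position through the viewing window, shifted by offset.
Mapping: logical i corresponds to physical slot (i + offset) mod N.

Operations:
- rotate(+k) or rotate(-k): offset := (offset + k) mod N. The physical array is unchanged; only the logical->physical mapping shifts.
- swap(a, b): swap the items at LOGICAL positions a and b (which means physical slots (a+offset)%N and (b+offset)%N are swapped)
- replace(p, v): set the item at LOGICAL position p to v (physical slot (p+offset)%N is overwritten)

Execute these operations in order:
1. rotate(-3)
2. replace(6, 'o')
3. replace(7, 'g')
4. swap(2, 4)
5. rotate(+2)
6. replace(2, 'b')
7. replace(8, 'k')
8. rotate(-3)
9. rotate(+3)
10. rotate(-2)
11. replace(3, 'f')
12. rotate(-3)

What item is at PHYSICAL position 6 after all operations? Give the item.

Answer: G

Derivation:
After op 1 (rotate(-3)): offset=6, physical=[A,B,C,D,E,F,G,H,I], logical=[G,H,I,A,B,C,D,E,F]
After op 2 (replace(6, 'o')): offset=6, physical=[A,B,C,o,E,F,G,H,I], logical=[G,H,I,A,B,C,o,E,F]
After op 3 (replace(7, 'g')): offset=6, physical=[A,B,C,o,g,F,G,H,I], logical=[G,H,I,A,B,C,o,g,F]
After op 4 (swap(2, 4)): offset=6, physical=[A,I,C,o,g,F,G,H,B], logical=[G,H,B,A,I,C,o,g,F]
After op 5 (rotate(+2)): offset=8, physical=[A,I,C,o,g,F,G,H,B], logical=[B,A,I,C,o,g,F,G,H]
After op 6 (replace(2, 'b')): offset=8, physical=[A,b,C,o,g,F,G,H,B], logical=[B,A,b,C,o,g,F,G,H]
After op 7 (replace(8, 'k')): offset=8, physical=[A,b,C,o,g,F,G,k,B], logical=[B,A,b,C,o,g,F,G,k]
After op 8 (rotate(-3)): offset=5, physical=[A,b,C,o,g,F,G,k,B], logical=[F,G,k,B,A,b,C,o,g]
After op 9 (rotate(+3)): offset=8, physical=[A,b,C,o,g,F,G,k,B], logical=[B,A,b,C,o,g,F,G,k]
After op 10 (rotate(-2)): offset=6, physical=[A,b,C,o,g,F,G,k,B], logical=[G,k,B,A,b,C,o,g,F]
After op 11 (replace(3, 'f')): offset=6, physical=[f,b,C,o,g,F,G,k,B], logical=[G,k,B,f,b,C,o,g,F]
After op 12 (rotate(-3)): offset=3, physical=[f,b,C,o,g,F,G,k,B], logical=[o,g,F,G,k,B,f,b,C]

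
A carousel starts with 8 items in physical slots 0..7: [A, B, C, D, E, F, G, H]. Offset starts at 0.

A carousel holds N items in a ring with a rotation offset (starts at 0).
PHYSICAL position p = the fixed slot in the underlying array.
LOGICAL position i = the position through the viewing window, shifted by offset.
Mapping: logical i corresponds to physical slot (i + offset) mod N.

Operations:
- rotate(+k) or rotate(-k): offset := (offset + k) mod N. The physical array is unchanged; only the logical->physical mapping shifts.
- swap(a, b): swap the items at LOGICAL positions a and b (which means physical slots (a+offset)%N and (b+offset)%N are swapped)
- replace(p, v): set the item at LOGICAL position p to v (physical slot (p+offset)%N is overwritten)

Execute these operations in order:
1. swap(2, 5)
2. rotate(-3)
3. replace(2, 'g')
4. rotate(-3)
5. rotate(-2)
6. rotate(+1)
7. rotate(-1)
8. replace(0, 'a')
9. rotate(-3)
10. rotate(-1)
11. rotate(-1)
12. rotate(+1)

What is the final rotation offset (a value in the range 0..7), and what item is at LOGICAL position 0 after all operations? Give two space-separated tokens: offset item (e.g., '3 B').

After op 1 (swap(2, 5)): offset=0, physical=[A,B,F,D,E,C,G,H], logical=[A,B,F,D,E,C,G,H]
After op 2 (rotate(-3)): offset=5, physical=[A,B,F,D,E,C,G,H], logical=[C,G,H,A,B,F,D,E]
After op 3 (replace(2, 'g')): offset=5, physical=[A,B,F,D,E,C,G,g], logical=[C,G,g,A,B,F,D,E]
After op 4 (rotate(-3)): offset=2, physical=[A,B,F,D,E,C,G,g], logical=[F,D,E,C,G,g,A,B]
After op 5 (rotate(-2)): offset=0, physical=[A,B,F,D,E,C,G,g], logical=[A,B,F,D,E,C,G,g]
After op 6 (rotate(+1)): offset=1, physical=[A,B,F,D,E,C,G,g], logical=[B,F,D,E,C,G,g,A]
After op 7 (rotate(-1)): offset=0, physical=[A,B,F,D,E,C,G,g], logical=[A,B,F,D,E,C,G,g]
After op 8 (replace(0, 'a')): offset=0, physical=[a,B,F,D,E,C,G,g], logical=[a,B,F,D,E,C,G,g]
After op 9 (rotate(-3)): offset=5, physical=[a,B,F,D,E,C,G,g], logical=[C,G,g,a,B,F,D,E]
After op 10 (rotate(-1)): offset=4, physical=[a,B,F,D,E,C,G,g], logical=[E,C,G,g,a,B,F,D]
After op 11 (rotate(-1)): offset=3, physical=[a,B,F,D,E,C,G,g], logical=[D,E,C,G,g,a,B,F]
After op 12 (rotate(+1)): offset=4, physical=[a,B,F,D,E,C,G,g], logical=[E,C,G,g,a,B,F,D]

Answer: 4 E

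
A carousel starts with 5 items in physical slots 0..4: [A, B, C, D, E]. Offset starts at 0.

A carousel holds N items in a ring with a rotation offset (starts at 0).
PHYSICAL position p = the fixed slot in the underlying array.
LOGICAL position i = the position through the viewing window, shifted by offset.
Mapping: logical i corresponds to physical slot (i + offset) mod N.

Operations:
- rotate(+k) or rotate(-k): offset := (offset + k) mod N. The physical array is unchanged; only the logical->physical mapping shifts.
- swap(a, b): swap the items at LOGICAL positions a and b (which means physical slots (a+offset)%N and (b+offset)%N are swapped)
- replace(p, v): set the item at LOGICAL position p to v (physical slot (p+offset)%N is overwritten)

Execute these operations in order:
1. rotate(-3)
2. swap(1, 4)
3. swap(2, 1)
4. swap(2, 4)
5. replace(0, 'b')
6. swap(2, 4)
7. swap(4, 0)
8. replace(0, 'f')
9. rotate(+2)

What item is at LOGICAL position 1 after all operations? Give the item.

After op 1 (rotate(-3)): offset=2, physical=[A,B,C,D,E], logical=[C,D,E,A,B]
After op 2 (swap(1, 4)): offset=2, physical=[A,D,C,B,E], logical=[C,B,E,A,D]
After op 3 (swap(2, 1)): offset=2, physical=[A,D,C,E,B], logical=[C,E,B,A,D]
After op 4 (swap(2, 4)): offset=2, physical=[A,B,C,E,D], logical=[C,E,D,A,B]
After op 5 (replace(0, 'b')): offset=2, physical=[A,B,b,E,D], logical=[b,E,D,A,B]
After op 6 (swap(2, 4)): offset=2, physical=[A,D,b,E,B], logical=[b,E,B,A,D]
After op 7 (swap(4, 0)): offset=2, physical=[A,b,D,E,B], logical=[D,E,B,A,b]
After op 8 (replace(0, 'f')): offset=2, physical=[A,b,f,E,B], logical=[f,E,B,A,b]
After op 9 (rotate(+2)): offset=4, physical=[A,b,f,E,B], logical=[B,A,b,f,E]

Answer: A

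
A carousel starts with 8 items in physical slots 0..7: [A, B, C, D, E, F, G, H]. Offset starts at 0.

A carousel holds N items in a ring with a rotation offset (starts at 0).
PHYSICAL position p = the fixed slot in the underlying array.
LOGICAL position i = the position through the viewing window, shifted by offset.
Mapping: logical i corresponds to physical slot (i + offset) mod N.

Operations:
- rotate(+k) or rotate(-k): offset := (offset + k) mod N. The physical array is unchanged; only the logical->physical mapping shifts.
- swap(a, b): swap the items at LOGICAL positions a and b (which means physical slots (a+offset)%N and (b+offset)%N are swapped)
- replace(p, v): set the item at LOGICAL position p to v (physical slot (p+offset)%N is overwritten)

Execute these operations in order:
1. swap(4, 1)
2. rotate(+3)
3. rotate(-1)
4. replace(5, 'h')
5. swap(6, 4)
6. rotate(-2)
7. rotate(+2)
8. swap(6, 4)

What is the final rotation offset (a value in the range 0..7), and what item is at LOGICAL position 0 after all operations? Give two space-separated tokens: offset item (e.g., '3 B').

Answer: 2 C

Derivation:
After op 1 (swap(4, 1)): offset=0, physical=[A,E,C,D,B,F,G,H], logical=[A,E,C,D,B,F,G,H]
After op 2 (rotate(+3)): offset=3, physical=[A,E,C,D,B,F,G,H], logical=[D,B,F,G,H,A,E,C]
After op 3 (rotate(-1)): offset=2, physical=[A,E,C,D,B,F,G,H], logical=[C,D,B,F,G,H,A,E]
After op 4 (replace(5, 'h')): offset=2, physical=[A,E,C,D,B,F,G,h], logical=[C,D,B,F,G,h,A,E]
After op 5 (swap(6, 4)): offset=2, physical=[G,E,C,D,B,F,A,h], logical=[C,D,B,F,A,h,G,E]
After op 6 (rotate(-2)): offset=0, physical=[G,E,C,D,B,F,A,h], logical=[G,E,C,D,B,F,A,h]
After op 7 (rotate(+2)): offset=2, physical=[G,E,C,D,B,F,A,h], logical=[C,D,B,F,A,h,G,E]
After op 8 (swap(6, 4)): offset=2, physical=[A,E,C,D,B,F,G,h], logical=[C,D,B,F,G,h,A,E]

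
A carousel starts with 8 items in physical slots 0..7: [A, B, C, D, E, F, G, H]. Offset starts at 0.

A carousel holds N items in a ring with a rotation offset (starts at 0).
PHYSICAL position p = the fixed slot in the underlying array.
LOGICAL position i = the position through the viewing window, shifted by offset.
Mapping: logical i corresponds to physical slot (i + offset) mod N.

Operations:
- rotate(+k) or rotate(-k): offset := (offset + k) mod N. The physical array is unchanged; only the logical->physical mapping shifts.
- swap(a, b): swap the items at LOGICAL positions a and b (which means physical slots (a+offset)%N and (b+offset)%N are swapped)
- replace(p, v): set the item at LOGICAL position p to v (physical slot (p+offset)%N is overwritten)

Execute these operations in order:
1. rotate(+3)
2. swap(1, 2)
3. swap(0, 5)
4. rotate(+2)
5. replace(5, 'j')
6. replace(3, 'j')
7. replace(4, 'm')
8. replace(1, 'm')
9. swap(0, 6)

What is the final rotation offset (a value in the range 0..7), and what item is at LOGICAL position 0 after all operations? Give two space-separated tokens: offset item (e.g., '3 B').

Answer: 5 A

Derivation:
After op 1 (rotate(+3)): offset=3, physical=[A,B,C,D,E,F,G,H], logical=[D,E,F,G,H,A,B,C]
After op 2 (swap(1, 2)): offset=3, physical=[A,B,C,D,F,E,G,H], logical=[D,F,E,G,H,A,B,C]
After op 3 (swap(0, 5)): offset=3, physical=[D,B,C,A,F,E,G,H], logical=[A,F,E,G,H,D,B,C]
After op 4 (rotate(+2)): offset=5, physical=[D,B,C,A,F,E,G,H], logical=[E,G,H,D,B,C,A,F]
After op 5 (replace(5, 'j')): offset=5, physical=[D,B,j,A,F,E,G,H], logical=[E,G,H,D,B,j,A,F]
After op 6 (replace(3, 'j')): offset=5, physical=[j,B,j,A,F,E,G,H], logical=[E,G,H,j,B,j,A,F]
After op 7 (replace(4, 'm')): offset=5, physical=[j,m,j,A,F,E,G,H], logical=[E,G,H,j,m,j,A,F]
After op 8 (replace(1, 'm')): offset=5, physical=[j,m,j,A,F,E,m,H], logical=[E,m,H,j,m,j,A,F]
After op 9 (swap(0, 6)): offset=5, physical=[j,m,j,E,F,A,m,H], logical=[A,m,H,j,m,j,E,F]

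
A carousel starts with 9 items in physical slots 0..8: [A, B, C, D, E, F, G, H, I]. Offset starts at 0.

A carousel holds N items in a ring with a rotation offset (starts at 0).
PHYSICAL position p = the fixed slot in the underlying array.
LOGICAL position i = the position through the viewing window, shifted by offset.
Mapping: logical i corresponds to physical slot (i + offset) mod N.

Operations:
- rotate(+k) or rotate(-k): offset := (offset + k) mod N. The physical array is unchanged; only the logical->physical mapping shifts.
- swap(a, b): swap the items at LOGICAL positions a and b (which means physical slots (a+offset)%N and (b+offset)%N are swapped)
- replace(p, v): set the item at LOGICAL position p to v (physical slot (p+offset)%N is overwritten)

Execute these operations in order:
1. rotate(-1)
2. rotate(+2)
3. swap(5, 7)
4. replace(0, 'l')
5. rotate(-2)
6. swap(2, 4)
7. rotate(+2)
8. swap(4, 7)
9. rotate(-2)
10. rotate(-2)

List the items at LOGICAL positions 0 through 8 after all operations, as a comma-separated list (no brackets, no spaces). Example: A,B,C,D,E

After op 1 (rotate(-1)): offset=8, physical=[A,B,C,D,E,F,G,H,I], logical=[I,A,B,C,D,E,F,G,H]
After op 2 (rotate(+2)): offset=1, physical=[A,B,C,D,E,F,G,H,I], logical=[B,C,D,E,F,G,H,I,A]
After op 3 (swap(5, 7)): offset=1, physical=[A,B,C,D,E,F,I,H,G], logical=[B,C,D,E,F,I,H,G,A]
After op 4 (replace(0, 'l')): offset=1, physical=[A,l,C,D,E,F,I,H,G], logical=[l,C,D,E,F,I,H,G,A]
After op 5 (rotate(-2)): offset=8, physical=[A,l,C,D,E,F,I,H,G], logical=[G,A,l,C,D,E,F,I,H]
After op 6 (swap(2, 4)): offset=8, physical=[A,D,C,l,E,F,I,H,G], logical=[G,A,D,C,l,E,F,I,H]
After op 7 (rotate(+2)): offset=1, physical=[A,D,C,l,E,F,I,H,G], logical=[D,C,l,E,F,I,H,G,A]
After op 8 (swap(4, 7)): offset=1, physical=[A,D,C,l,E,G,I,H,F], logical=[D,C,l,E,G,I,H,F,A]
After op 9 (rotate(-2)): offset=8, physical=[A,D,C,l,E,G,I,H,F], logical=[F,A,D,C,l,E,G,I,H]
After op 10 (rotate(-2)): offset=6, physical=[A,D,C,l,E,G,I,H,F], logical=[I,H,F,A,D,C,l,E,G]

Answer: I,H,F,A,D,C,l,E,G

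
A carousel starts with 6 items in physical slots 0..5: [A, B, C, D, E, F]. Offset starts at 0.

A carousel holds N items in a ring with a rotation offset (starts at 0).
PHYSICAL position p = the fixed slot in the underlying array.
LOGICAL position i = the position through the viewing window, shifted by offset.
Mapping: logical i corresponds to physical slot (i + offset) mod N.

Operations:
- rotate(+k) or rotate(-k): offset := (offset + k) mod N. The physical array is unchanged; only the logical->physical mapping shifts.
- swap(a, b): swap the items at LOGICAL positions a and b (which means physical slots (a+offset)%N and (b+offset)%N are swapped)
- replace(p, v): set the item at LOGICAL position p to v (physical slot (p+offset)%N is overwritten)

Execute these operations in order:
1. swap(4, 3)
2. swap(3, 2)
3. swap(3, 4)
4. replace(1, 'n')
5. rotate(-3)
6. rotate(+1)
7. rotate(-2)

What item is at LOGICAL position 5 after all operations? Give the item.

Answer: n

Derivation:
After op 1 (swap(4, 3)): offset=0, physical=[A,B,C,E,D,F], logical=[A,B,C,E,D,F]
After op 2 (swap(3, 2)): offset=0, physical=[A,B,E,C,D,F], logical=[A,B,E,C,D,F]
After op 3 (swap(3, 4)): offset=0, physical=[A,B,E,D,C,F], logical=[A,B,E,D,C,F]
After op 4 (replace(1, 'n')): offset=0, physical=[A,n,E,D,C,F], logical=[A,n,E,D,C,F]
After op 5 (rotate(-3)): offset=3, physical=[A,n,E,D,C,F], logical=[D,C,F,A,n,E]
After op 6 (rotate(+1)): offset=4, physical=[A,n,E,D,C,F], logical=[C,F,A,n,E,D]
After op 7 (rotate(-2)): offset=2, physical=[A,n,E,D,C,F], logical=[E,D,C,F,A,n]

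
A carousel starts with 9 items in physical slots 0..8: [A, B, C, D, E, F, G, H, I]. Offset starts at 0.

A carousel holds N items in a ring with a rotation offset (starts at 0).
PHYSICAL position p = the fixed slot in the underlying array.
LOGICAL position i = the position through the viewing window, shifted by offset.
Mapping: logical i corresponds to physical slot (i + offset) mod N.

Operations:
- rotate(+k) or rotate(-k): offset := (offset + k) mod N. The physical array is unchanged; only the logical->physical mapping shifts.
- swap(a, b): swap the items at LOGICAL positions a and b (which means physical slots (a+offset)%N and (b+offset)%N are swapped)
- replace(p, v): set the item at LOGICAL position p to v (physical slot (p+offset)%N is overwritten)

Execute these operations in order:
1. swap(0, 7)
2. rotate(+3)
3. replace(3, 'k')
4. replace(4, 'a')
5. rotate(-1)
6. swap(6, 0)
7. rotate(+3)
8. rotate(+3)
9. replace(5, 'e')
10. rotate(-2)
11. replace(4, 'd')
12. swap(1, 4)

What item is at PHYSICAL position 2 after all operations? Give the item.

After op 1 (swap(0, 7)): offset=0, physical=[H,B,C,D,E,F,G,A,I], logical=[H,B,C,D,E,F,G,A,I]
After op 2 (rotate(+3)): offset=3, physical=[H,B,C,D,E,F,G,A,I], logical=[D,E,F,G,A,I,H,B,C]
After op 3 (replace(3, 'k')): offset=3, physical=[H,B,C,D,E,F,k,A,I], logical=[D,E,F,k,A,I,H,B,C]
After op 4 (replace(4, 'a')): offset=3, physical=[H,B,C,D,E,F,k,a,I], logical=[D,E,F,k,a,I,H,B,C]
After op 5 (rotate(-1)): offset=2, physical=[H,B,C,D,E,F,k,a,I], logical=[C,D,E,F,k,a,I,H,B]
After op 6 (swap(6, 0)): offset=2, physical=[H,B,I,D,E,F,k,a,C], logical=[I,D,E,F,k,a,C,H,B]
After op 7 (rotate(+3)): offset=5, physical=[H,B,I,D,E,F,k,a,C], logical=[F,k,a,C,H,B,I,D,E]
After op 8 (rotate(+3)): offset=8, physical=[H,B,I,D,E,F,k,a,C], logical=[C,H,B,I,D,E,F,k,a]
After op 9 (replace(5, 'e')): offset=8, physical=[H,B,I,D,e,F,k,a,C], logical=[C,H,B,I,D,e,F,k,a]
After op 10 (rotate(-2)): offset=6, physical=[H,B,I,D,e,F,k,a,C], logical=[k,a,C,H,B,I,D,e,F]
After op 11 (replace(4, 'd')): offset=6, physical=[H,d,I,D,e,F,k,a,C], logical=[k,a,C,H,d,I,D,e,F]
After op 12 (swap(1, 4)): offset=6, physical=[H,a,I,D,e,F,k,d,C], logical=[k,d,C,H,a,I,D,e,F]

Answer: I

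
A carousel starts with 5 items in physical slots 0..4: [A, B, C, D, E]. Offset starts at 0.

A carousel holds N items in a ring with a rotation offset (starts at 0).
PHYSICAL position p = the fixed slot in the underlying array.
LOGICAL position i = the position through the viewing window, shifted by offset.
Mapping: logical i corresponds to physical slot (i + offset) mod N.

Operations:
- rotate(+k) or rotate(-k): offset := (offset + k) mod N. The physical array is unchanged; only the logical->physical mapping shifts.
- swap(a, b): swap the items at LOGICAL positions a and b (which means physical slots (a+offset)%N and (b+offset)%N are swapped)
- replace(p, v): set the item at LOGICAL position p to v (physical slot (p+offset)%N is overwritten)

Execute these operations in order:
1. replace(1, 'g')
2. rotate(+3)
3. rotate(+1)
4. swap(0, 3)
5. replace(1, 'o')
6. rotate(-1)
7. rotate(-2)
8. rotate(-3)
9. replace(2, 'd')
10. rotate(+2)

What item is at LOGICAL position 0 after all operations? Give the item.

Answer: d

Derivation:
After op 1 (replace(1, 'g')): offset=0, physical=[A,g,C,D,E], logical=[A,g,C,D,E]
After op 2 (rotate(+3)): offset=3, physical=[A,g,C,D,E], logical=[D,E,A,g,C]
After op 3 (rotate(+1)): offset=4, physical=[A,g,C,D,E], logical=[E,A,g,C,D]
After op 4 (swap(0, 3)): offset=4, physical=[A,g,E,D,C], logical=[C,A,g,E,D]
After op 5 (replace(1, 'o')): offset=4, physical=[o,g,E,D,C], logical=[C,o,g,E,D]
After op 6 (rotate(-1)): offset=3, physical=[o,g,E,D,C], logical=[D,C,o,g,E]
After op 7 (rotate(-2)): offset=1, physical=[o,g,E,D,C], logical=[g,E,D,C,o]
After op 8 (rotate(-3)): offset=3, physical=[o,g,E,D,C], logical=[D,C,o,g,E]
After op 9 (replace(2, 'd')): offset=3, physical=[d,g,E,D,C], logical=[D,C,d,g,E]
After op 10 (rotate(+2)): offset=0, physical=[d,g,E,D,C], logical=[d,g,E,D,C]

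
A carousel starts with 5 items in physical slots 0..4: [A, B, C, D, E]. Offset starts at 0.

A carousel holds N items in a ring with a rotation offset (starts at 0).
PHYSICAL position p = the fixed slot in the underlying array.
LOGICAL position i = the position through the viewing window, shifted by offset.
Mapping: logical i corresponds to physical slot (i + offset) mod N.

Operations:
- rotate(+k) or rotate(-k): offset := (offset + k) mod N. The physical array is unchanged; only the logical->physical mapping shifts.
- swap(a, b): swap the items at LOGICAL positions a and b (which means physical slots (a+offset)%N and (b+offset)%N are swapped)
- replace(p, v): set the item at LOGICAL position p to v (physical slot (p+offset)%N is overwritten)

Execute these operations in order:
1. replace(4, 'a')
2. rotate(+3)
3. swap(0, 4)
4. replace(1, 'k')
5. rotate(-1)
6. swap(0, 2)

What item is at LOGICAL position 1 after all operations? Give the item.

After op 1 (replace(4, 'a')): offset=0, physical=[A,B,C,D,a], logical=[A,B,C,D,a]
After op 2 (rotate(+3)): offset=3, physical=[A,B,C,D,a], logical=[D,a,A,B,C]
After op 3 (swap(0, 4)): offset=3, physical=[A,B,D,C,a], logical=[C,a,A,B,D]
After op 4 (replace(1, 'k')): offset=3, physical=[A,B,D,C,k], logical=[C,k,A,B,D]
After op 5 (rotate(-1)): offset=2, physical=[A,B,D,C,k], logical=[D,C,k,A,B]
After op 6 (swap(0, 2)): offset=2, physical=[A,B,k,C,D], logical=[k,C,D,A,B]

Answer: C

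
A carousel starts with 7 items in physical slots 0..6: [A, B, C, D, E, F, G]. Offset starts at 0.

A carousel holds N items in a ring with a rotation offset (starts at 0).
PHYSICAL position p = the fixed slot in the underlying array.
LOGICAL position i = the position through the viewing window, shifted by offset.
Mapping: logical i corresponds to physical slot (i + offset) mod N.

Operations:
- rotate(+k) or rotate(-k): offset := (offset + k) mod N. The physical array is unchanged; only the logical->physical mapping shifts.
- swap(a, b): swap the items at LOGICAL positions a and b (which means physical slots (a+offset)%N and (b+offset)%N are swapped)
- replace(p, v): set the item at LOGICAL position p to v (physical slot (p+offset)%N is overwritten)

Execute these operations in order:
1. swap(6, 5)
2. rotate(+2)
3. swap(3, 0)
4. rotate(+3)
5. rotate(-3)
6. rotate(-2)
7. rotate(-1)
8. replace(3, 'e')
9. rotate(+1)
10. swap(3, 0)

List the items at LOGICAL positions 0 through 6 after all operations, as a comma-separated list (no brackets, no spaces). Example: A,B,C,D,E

After op 1 (swap(6, 5)): offset=0, physical=[A,B,C,D,E,G,F], logical=[A,B,C,D,E,G,F]
After op 2 (rotate(+2)): offset=2, physical=[A,B,C,D,E,G,F], logical=[C,D,E,G,F,A,B]
After op 3 (swap(3, 0)): offset=2, physical=[A,B,G,D,E,C,F], logical=[G,D,E,C,F,A,B]
After op 4 (rotate(+3)): offset=5, physical=[A,B,G,D,E,C,F], logical=[C,F,A,B,G,D,E]
After op 5 (rotate(-3)): offset=2, physical=[A,B,G,D,E,C,F], logical=[G,D,E,C,F,A,B]
After op 6 (rotate(-2)): offset=0, physical=[A,B,G,D,E,C,F], logical=[A,B,G,D,E,C,F]
After op 7 (rotate(-1)): offset=6, physical=[A,B,G,D,E,C,F], logical=[F,A,B,G,D,E,C]
After op 8 (replace(3, 'e')): offset=6, physical=[A,B,e,D,E,C,F], logical=[F,A,B,e,D,E,C]
After op 9 (rotate(+1)): offset=0, physical=[A,B,e,D,E,C,F], logical=[A,B,e,D,E,C,F]
After op 10 (swap(3, 0)): offset=0, physical=[D,B,e,A,E,C,F], logical=[D,B,e,A,E,C,F]

Answer: D,B,e,A,E,C,F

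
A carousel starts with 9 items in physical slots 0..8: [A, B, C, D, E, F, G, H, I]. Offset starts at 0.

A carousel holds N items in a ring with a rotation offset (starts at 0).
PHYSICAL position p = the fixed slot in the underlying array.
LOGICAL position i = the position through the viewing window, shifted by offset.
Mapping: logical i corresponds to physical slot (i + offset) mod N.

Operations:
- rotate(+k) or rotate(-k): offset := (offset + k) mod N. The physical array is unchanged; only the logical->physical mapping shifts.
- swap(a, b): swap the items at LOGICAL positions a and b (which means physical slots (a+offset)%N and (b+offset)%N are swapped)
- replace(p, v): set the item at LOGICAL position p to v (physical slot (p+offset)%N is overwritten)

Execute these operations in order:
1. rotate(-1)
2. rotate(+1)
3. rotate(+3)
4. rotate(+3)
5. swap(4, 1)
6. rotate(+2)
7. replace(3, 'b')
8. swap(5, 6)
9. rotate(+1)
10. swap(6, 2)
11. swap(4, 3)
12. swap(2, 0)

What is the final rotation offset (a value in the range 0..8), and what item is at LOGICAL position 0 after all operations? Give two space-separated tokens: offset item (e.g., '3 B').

After op 1 (rotate(-1)): offset=8, physical=[A,B,C,D,E,F,G,H,I], logical=[I,A,B,C,D,E,F,G,H]
After op 2 (rotate(+1)): offset=0, physical=[A,B,C,D,E,F,G,H,I], logical=[A,B,C,D,E,F,G,H,I]
After op 3 (rotate(+3)): offset=3, physical=[A,B,C,D,E,F,G,H,I], logical=[D,E,F,G,H,I,A,B,C]
After op 4 (rotate(+3)): offset=6, physical=[A,B,C,D,E,F,G,H,I], logical=[G,H,I,A,B,C,D,E,F]
After op 5 (swap(4, 1)): offset=6, physical=[A,H,C,D,E,F,G,B,I], logical=[G,B,I,A,H,C,D,E,F]
After op 6 (rotate(+2)): offset=8, physical=[A,H,C,D,E,F,G,B,I], logical=[I,A,H,C,D,E,F,G,B]
After op 7 (replace(3, 'b')): offset=8, physical=[A,H,b,D,E,F,G,B,I], logical=[I,A,H,b,D,E,F,G,B]
After op 8 (swap(5, 6)): offset=8, physical=[A,H,b,D,F,E,G,B,I], logical=[I,A,H,b,D,F,E,G,B]
After op 9 (rotate(+1)): offset=0, physical=[A,H,b,D,F,E,G,B,I], logical=[A,H,b,D,F,E,G,B,I]
After op 10 (swap(6, 2)): offset=0, physical=[A,H,G,D,F,E,b,B,I], logical=[A,H,G,D,F,E,b,B,I]
After op 11 (swap(4, 3)): offset=0, physical=[A,H,G,F,D,E,b,B,I], logical=[A,H,G,F,D,E,b,B,I]
After op 12 (swap(2, 0)): offset=0, physical=[G,H,A,F,D,E,b,B,I], logical=[G,H,A,F,D,E,b,B,I]

Answer: 0 G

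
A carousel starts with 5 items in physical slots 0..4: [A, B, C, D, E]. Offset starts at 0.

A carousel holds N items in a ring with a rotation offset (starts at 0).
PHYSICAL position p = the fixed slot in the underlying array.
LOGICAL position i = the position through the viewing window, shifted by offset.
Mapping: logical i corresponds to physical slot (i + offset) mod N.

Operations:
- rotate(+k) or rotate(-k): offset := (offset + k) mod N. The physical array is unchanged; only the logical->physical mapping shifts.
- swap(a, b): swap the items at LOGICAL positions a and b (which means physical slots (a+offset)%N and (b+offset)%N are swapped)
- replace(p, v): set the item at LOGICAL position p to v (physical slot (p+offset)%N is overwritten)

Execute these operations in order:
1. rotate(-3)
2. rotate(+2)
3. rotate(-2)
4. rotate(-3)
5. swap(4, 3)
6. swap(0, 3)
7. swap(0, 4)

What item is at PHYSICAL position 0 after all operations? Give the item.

After op 1 (rotate(-3)): offset=2, physical=[A,B,C,D,E], logical=[C,D,E,A,B]
After op 2 (rotate(+2)): offset=4, physical=[A,B,C,D,E], logical=[E,A,B,C,D]
After op 3 (rotate(-2)): offset=2, physical=[A,B,C,D,E], logical=[C,D,E,A,B]
After op 4 (rotate(-3)): offset=4, physical=[A,B,C,D,E], logical=[E,A,B,C,D]
After op 5 (swap(4, 3)): offset=4, physical=[A,B,D,C,E], logical=[E,A,B,D,C]
After op 6 (swap(0, 3)): offset=4, physical=[A,B,E,C,D], logical=[D,A,B,E,C]
After op 7 (swap(0, 4)): offset=4, physical=[A,B,E,D,C], logical=[C,A,B,E,D]

Answer: A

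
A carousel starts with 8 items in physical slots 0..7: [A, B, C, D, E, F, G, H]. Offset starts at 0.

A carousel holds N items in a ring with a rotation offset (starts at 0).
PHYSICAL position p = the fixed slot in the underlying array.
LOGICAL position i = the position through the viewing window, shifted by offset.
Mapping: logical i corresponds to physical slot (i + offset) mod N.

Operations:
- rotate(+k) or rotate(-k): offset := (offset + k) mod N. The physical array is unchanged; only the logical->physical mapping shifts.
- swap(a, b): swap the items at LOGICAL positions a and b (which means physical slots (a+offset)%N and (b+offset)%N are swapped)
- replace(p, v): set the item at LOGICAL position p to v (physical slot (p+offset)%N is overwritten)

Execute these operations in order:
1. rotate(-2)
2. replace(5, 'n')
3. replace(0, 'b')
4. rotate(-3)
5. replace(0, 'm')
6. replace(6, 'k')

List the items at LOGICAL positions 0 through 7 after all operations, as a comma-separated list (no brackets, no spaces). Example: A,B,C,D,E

After op 1 (rotate(-2)): offset=6, physical=[A,B,C,D,E,F,G,H], logical=[G,H,A,B,C,D,E,F]
After op 2 (replace(5, 'n')): offset=6, physical=[A,B,C,n,E,F,G,H], logical=[G,H,A,B,C,n,E,F]
After op 3 (replace(0, 'b')): offset=6, physical=[A,B,C,n,E,F,b,H], logical=[b,H,A,B,C,n,E,F]
After op 4 (rotate(-3)): offset=3, physical=[A,B,C,n,E,F,b,H], logical=[n,E,F,b,H,A,B,C]
After op 5 (replace(0, 'm')): offset=3, physical=[A,B,C,m,E,F,b,H], logical=[m,E,F,b,H,A,B,C]
After op 6 (replace(6, 'k')): offset=3, physical=[A,k,C,m,E,F,b,H], logical=[m,E,F,b,H,A,k,C]

Answer: m,E,F,b,H,A,k,C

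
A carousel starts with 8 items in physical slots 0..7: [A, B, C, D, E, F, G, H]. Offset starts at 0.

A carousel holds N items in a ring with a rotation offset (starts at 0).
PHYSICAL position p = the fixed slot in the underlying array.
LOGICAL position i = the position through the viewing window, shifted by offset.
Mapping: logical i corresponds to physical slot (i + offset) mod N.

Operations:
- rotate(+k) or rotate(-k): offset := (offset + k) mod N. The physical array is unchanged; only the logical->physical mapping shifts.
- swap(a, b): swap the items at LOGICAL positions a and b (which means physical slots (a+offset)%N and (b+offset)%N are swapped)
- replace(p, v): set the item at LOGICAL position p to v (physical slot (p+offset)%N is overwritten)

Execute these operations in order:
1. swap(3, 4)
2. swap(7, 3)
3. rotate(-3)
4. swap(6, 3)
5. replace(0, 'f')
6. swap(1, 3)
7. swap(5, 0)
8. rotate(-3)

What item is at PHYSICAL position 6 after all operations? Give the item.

After op 1 (swap(3, 4)): offset=0, physical=[A,B,C,E,D,F,G,H], logical=[A,B,C,E,D,F,G,H]
After op 2 (swap(7, 3)): offset=0, physical=[A,B,C,H,D,F,G,E], logical=[A,B,C,H,D,F,G,E]
After op 3 (rotate(-3)): offset=5, physical=[A,B,C,H,D,F,G,E], logical=[F,G,E,A,B,C,H,D]
After op 4 (swap(6, 3)): offset=5, physical=[H,B,C,A,D,F,G,E], logical=[F,G,E,H,B,C,A,D]
After op 5 (replace(0, 'f')): offset=5, physical=[H,B,C,A,D,f,G,E], logical=[f,G,E,H,B,C,A,D]
After op 6 (swap(1, 3)): offset=5, physical=[G,B,C,A,D,f,H,E], logical=[f,H,E,G,B,C,A,D]
After op 7 (swap(5, 0)): offset=5, physical=[G,B,f,A,D,C,H,E], logical=[C,H,E,G,B,f,A,D]
After op 8 (rotate(-3)): offset=2, physical=[G,B,f,A,D,C,H,E], logical=[f,A,D,C,H,E,G,B]

Answer: H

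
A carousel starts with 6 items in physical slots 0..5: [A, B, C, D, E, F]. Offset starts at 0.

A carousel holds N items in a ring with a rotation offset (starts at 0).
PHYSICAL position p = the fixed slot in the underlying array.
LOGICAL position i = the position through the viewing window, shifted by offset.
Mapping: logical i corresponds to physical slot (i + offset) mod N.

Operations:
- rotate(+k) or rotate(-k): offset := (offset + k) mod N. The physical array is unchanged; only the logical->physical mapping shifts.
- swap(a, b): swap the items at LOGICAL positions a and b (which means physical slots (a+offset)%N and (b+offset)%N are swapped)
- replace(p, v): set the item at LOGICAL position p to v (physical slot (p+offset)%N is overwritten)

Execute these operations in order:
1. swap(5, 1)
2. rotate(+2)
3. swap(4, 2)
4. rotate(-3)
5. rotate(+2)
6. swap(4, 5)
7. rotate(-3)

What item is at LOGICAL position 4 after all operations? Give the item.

After op 1 (swap(5, 1)): offset=0, physical=[A,F,C,D,E,B], logical=[A,F,C,D,E,B]
After op 2 (rotate(+2)): offset=2, physical=[A,F,C,D,E,B], logical=[C,D,E,B,A,F]
After op 3 (swap(4, 2)): offset=2, physical=[E,F,C,D,A,B], logical=[C,D,A,B,E,F]
After op 4 (rotate(-3)): offset=5, physical=[E,F,C,D,A,B], logical=[B,E,F,C,D,A]
After op 5 (rotate(+2)): offset=1, physical=[E,F,C,D,A,B], logical=[F,C,D,A,B,E]
After op 6 (swap(4, 5)): offset=1, physical=[B,F,C,D,A,E], logical=[F,C,D,A,E,B]
After op 7 (rotate(-3)): offset=4, physical=[B,F,C,D,A,E], logical=[A,E,B,F,C,D]

Answer: C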